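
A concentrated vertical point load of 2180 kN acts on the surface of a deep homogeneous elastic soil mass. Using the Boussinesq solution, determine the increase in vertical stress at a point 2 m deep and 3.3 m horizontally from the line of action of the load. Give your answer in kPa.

Boussinesq vertical stress below a point load on an elastic half-space:
Δσ_z = 3P/(2πz²) · [1 + (r/z)²]^(−5/2)
r/z = 3.3/2 = 1.65; [1+(r/z)²]^(−5/2) = 0.037404.
Δσ_z = 3×2180/(2π×2²) × 0.037404 = 260.22 × 0.037404 = 9.733 kPa

Δσ_z ≈ 9.73 kPa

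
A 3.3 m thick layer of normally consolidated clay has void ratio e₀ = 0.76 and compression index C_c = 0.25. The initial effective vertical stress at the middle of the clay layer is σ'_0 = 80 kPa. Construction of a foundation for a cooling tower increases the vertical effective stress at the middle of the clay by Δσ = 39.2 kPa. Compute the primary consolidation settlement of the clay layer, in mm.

Final effective stress: σ'_f = σ'_0 + Δσ = 80 + 39.2 = 119.2 kPa.
Normally consolidated clay, so the full stress increment lies on the virgin compression line:
S_c = C_c·H/(1+e₀)·log₁₀(σ'_f/σ'_0) = 0.25×3.3/(1+0.76)×log₁₀(119.2/80)
    = 0.46875 × 0.17319 = 0.08118 m

S_c ≈ 81.2 mm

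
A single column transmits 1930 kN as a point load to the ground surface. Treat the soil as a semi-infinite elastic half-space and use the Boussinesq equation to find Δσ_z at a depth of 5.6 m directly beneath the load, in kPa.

Δσ_z ≈ 29.4 kPa

Boussinesq vertical stress below a point load on an elastic half-space:
Δσ_z = 3P/(2πz²) · [1 + (r/z)²]^(−5/2)
r/z = 0/5.6 = 0; [1+(r/z)²]^(−5/2) = 1.
Δσ_z = 3×1930/(2π×5.6²) × 1 = 29.385 × 1 = 29.39 kPa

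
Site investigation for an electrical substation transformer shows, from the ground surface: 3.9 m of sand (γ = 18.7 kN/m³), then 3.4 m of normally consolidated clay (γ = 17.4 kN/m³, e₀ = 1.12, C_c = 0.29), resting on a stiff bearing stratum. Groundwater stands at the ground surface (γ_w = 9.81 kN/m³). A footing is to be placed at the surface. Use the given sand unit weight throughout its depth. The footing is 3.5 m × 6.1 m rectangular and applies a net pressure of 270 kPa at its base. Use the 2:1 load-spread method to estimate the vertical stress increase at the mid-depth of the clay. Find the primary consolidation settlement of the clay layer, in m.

S_c ≈ 0.153 m

Mid-depth of clay below the ground surface: z = 3.9 + 3.4/2 = 5.6 m.
Total vertical stress at mid-clay: σ_v = 18.7×3.9 + 17.4×1.7 = 102.51 kPa.
Pore pressure: u = 9.81×(5.6 − 0) = 54.936 kPa.
Initial effective stress: σ'_0 = σ_v − u = 102.51 − 54.936 = 47.574 kPa.
Stress increase at mid-clay by the 2:1 spreading method:
Δσ = qBL/((B+z)(L+z)) = 270×3.5×6.1/((3.5+5.6)(6.1+5.6)) = 54.142 kPa
Final effective stress: σ'_f = σ'_0 + Δσ = 47.574 + 54.142 = 101.72 kPa.
Normally consolidated clay, so the full stress increment lies on the virgin compression line:
S_c = C_c·H/(1+e₀)·log₁₀(σ'_f/σ'_0) = 0.29×3.4/(1+1.12)×log₁₀(101.72/47.574)
    = 0.46509 × 0.33004 = 0.1535 m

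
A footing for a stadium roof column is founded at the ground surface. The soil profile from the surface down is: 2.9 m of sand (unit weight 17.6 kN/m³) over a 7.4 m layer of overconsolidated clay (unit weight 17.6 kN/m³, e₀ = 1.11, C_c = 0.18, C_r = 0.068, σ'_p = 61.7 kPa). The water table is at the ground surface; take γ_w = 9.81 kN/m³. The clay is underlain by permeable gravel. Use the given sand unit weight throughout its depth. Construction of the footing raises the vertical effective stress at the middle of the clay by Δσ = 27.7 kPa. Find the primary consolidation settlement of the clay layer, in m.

S_c ≈ 0.087 m

Mid-depth of clay below the ground surface: z = 2.9 + 7.4/2 = 6.6 m.
Total vertical stress at mid-clay: σ_v = 17.6×2.9 + 17.6×3.7 = 116.16 kPa.
Pore pressure: u = 9.81×(6.6 − 0) = 64.746 kPa.
Initial effective stress: σ'_0 = σ_v − u = 116.16 − 64.746 = 51.414 kPa.
Final effective stress: σ'_f = 51.414 + 27.7 = 79.114 kPa.
σ'_f = 79.114 > σ'_p = 61.7 kPa, so the stress path crosses the preconsolidation pressure — recompression up to σ'_p, then virgin compression beyond:
S_c = H/(1+e₀)·[C_r·log₁₀(σ'_p/σ'_0) + C_c·log₁₀(σ'_f/σ'_p)]
    = 7.4/2.11 × [0.068×log₁₀(61.7/51.414) + 0.18×log₁₀(79.114/61.7)]
    = 3.5071 × [0.0053859 + 0.019434] = 0.08705 m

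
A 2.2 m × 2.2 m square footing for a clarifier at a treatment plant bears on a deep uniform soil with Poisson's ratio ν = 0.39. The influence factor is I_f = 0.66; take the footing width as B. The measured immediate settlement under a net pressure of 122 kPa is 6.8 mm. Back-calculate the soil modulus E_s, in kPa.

E_s ≈ 22100 kPa

S_e = q·B·(1−ν²)/E_s · I_f  ⇒  E_s = q·B·(1−ν²)·I_f / S_e.
E_s = 122 × 2.2 × 0.8479 × 0.66 / 0.0068 = 22090 kPa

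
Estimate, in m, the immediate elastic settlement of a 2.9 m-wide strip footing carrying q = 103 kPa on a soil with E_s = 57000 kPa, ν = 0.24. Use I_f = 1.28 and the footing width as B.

Immediate (elastic) settlement: S_e = q·B·(1−ν²)/E_s · I_f.
S_e = 103 × 2.9 × (1 − 0.24²) / 57000 × 1.28
    = 103 × 2.9 × 0.9424 / 57000 × 1.28
    = 0.006321 m

S_e ≈ 0.00632 m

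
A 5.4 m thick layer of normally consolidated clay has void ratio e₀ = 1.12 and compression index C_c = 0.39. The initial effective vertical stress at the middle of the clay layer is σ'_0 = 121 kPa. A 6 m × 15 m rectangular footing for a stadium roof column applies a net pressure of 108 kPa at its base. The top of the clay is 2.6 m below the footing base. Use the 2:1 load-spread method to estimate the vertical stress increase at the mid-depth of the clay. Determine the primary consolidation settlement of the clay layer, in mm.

S_c ≈ 130 mm

Mid-depth of clay below the footing base: z = 2.6 + 5.4/2 = 5.3 m.
Stress increase at mid-clay by the 2:1 spreading method:
Δσ = qBL/((B+z)(L+z)) = 108×6×15/((6+5.3)(15+5.3)) = 42.373 kPa
Final effective stress: σ'_f = σ'_0 + Δσ = 121 + 42.373 = 163.37 kPa.
Normally consolidated clay, so the full stress increment lies on the virgin compression line:
S_c = C_c·H/(1+e₀)·log₁₀(σ'_f/σ'_0) = 0.39×5.4/(1+1.12)×log₁₀(163.37/121)
    = 0.9934 × 0.13039 = 0.1295 m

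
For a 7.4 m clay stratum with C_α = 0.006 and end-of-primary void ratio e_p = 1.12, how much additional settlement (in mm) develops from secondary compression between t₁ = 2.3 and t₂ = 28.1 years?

S_s ≈ 22.8 mm

Secondary compression: S_s = C_α·H/(1+e_p)·log₁₀(t₂/t₁)
S_s = 0.006×7.4/(1+1.12)×log₁₀(28.1/2.3)
    = 0.02094 × 1.087 = 0.02277 m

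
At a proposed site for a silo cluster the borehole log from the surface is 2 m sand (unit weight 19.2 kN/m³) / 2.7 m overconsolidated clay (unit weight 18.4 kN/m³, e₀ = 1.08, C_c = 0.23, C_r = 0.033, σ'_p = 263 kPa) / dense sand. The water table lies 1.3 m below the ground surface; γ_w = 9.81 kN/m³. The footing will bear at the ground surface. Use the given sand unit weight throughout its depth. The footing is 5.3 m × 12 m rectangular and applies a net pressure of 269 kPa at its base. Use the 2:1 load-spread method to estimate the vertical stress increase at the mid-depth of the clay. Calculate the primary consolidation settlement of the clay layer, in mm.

S_c ≈ 25.7 mm

Mid-depth of clay below the ground surface: z = 2 + 2.7/2 = 3.35 m.
Total vertical stress at mid-clay: σ_v = 19.2×2 + 18.4×1.35 = 63.24 kPa.
Pore pressure: u = 9.81×(3.35 − 1.3) = 20.11 kPa.
Initial effective stress: σ'_0 = σ_v − u = 63.24 − 20.11 = 43.13 kPa.
Stress increase at mid-clay by the 2:1 spreading method:
Δσ = qBL/((B+z)(L+z)) = 269×5.3×12/((5.3+3.35)(12+3.35)) = 128.85 kPa
Final effective stress: σ'_f = 43.13 + 128.85 = 171.98 kPa.
σ'_f = 171.98 ≤ σ'_p = 263 kPa, so the clay remains overconsolidated and only the recompression index applies:
S_c = C_r·H/(1+e₀)·log₁₀(σ'_f/σ'_0) = 0.033×2.7/2.08×log₁₀(171.98/43.13)
    = 0.042837 × 0.6007 = 0.02573 m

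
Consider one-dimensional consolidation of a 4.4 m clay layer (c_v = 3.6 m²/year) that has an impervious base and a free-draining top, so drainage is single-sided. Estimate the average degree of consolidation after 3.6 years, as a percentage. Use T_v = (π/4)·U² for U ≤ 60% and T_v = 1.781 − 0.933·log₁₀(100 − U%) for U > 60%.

Drainage path length: H_d = H = 4.4 m (single drainage).
T_v = c_v·t/H_d² = 3.6×3.6/4.4² = 0.66942.
T_v = 0.66942 corresponds to the U > 60% branch:
U = 1 − 10^((1.781 − T_v)/0.933)/100 = 0.8446

U ≈ 84.5 %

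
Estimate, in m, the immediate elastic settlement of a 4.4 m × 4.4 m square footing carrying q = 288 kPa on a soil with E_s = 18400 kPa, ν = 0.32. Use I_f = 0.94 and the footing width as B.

Immediate (elastic) settlement: S_e = q·B·(1−ν²)/E_s · I_f.
S_e = 288 × 4.4 × (1 − 0.32²) / 18400 × 0.94
    = 288 × 4.4 × 0.8976 / 18400 × 0.94
    = 0.05811 m

S_e ≈ 0.0581 m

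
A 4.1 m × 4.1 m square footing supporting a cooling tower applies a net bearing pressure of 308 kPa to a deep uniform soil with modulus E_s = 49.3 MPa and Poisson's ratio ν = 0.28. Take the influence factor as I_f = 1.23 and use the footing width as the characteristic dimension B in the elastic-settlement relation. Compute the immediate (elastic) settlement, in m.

Immediate (elastic) settlement: S_e = q·B·(1−ν²)/E_s · I_f.
E_s = 49.3 MPa = 49300 kPa.
S_e = 308 × 4.1 × (1 − 0.28²) / 49300 × 1.23
    = 308 × 4.1 × 0.9216 / 49300 × 1.23
    = 0.02904 m

S_e ≈ 0.029 m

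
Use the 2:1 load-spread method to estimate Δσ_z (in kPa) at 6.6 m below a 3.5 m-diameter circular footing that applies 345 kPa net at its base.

By the 2:1 method the load spreads at 1 horizontal : 2 vertical, so at depth z the loaded area has grown by z in each plan dimension:
Δσ ≈ qD²/(D+z)² = 345×3.5²/(3.5+6.6)² = 41.43 kPa

Δσ_z ≈ 41.4 kPa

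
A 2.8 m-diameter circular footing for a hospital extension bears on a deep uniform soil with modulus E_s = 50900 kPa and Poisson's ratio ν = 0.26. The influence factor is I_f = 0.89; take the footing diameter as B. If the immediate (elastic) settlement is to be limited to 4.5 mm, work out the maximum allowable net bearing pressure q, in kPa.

S_e = q·B·(1−ν²)/E_s · I_f  ⇒  q = S_e·E_s / (B·(1−ν²)·I_f).
q = 0.0045 × 50900 / (2.8 × 0.9324 × 0.89) = 98.58 kPa

q ≈ 98.6 kPa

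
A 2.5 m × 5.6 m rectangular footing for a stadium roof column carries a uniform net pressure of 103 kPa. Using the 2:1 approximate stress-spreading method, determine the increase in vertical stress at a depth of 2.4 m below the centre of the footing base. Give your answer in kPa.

By the 2:1 method the load spreads at 1 horizontal : 2 vertical, so at depth z the loaded area has grown by z in each plan dimension:
Δσ = qBL/((B+z)(L+z)) = 103×2.5×5.6/((2.5+2.4)(5.6+2.4)) = 36.786 kPa

Δσ_z ≈ 36.8 kPa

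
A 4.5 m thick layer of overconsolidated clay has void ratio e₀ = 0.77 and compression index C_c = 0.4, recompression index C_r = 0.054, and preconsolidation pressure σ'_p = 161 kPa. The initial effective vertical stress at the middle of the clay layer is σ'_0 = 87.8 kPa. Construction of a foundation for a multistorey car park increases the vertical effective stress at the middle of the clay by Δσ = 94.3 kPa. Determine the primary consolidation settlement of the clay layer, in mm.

S_c ≈ 90.5 mm

Final effective stress: σ'_f = 87.8 + 94.3 = 182.1 kPa.
σ'_f = 182.1 > σ'_p = 161 kPa, so the stress path crosses the preconsolidation pressure — recompression up to σ'_p, then virgin compression beyond:
S_c = H/(1+e₀)·[C_r·log₁₀(σ'_p/σ'_0) + C_c·log₁₀(σ'_f/σ'_p)]
    = 4.5/1.77 × [0.054×log₁₀(161/87.8) + 0.4×log₁₀(182.1/161)]
    = 2.5424 × [0.01422 + 0.021394] = 0.09055 m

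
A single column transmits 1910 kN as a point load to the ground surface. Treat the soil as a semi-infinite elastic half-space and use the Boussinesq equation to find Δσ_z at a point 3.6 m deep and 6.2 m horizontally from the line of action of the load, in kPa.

Δσ_z ≈ 2.25 kPa

Boussinesq vertical stress below a point load on an elastic half-space:
Δσ_z = 3P/(2πz²) · [1 + (r/z)²]^(−5/2)
r/z = 6.2/3.6 = 1.7222; [1+(r/z)²]^(−5/2) = 0.031923.
Δσ_z = 3×1910/(2π×3.6²) × 0.031923 = 70.367 × 0.031923 = 2.246 kPa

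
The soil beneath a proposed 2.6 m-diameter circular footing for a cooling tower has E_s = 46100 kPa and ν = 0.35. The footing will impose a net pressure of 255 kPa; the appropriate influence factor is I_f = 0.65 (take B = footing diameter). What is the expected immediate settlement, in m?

S_e ≈ 0.0082 m

Immediate (elastic) settlement: S_e = q·B·(1−ν²)/E_s · I_f.
S_e = 255 × 2.6 × (1 − 0.35²) / 46100 × 0.65
    = 255 × 2.6 × 0.8775 / 46100 × 0.65
    = 0.008203 m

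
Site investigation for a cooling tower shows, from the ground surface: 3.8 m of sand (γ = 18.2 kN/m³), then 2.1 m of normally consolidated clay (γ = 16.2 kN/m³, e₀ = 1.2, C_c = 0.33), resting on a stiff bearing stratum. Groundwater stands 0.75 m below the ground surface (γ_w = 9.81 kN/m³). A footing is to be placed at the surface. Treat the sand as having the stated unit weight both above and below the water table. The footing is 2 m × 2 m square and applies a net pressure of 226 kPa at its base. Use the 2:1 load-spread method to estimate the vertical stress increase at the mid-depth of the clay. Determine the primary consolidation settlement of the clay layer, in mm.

S_c ≈ 47.9 mm

Mid-depth of clay below the ground surface: z = 3.8 + 2.1/2 = 4.85 m.
Total vertical stress at mid-clay: σ_v = 18.2×3.8 + 16.2×1.05 = 86.17 kPa.
Pore pressure: u = 9.81×(4.85 − 0.75) = 40.221 kPa.
Initial effective stress: σ'_0 = σ_v − u = 86.17 − 40.221 = 45.949 kPa.
Stress increase at mid-clay by the 2:1 spreading method:
Δσ = qBL/((B+z)(L+z)) = 226×2×2/((2+4.85)(2+4.85)) = 19.266 kPa
Final effective stress: σ'_f = σ'_0 + Δσ = 45.949 + 19.266 = 65.215 kPa.
Normally consolidated clay, so the full stress increment lies on the virgin compression line:
S_c = C_c·H/(1+e₀)·log₁₀(σ'_f/σ'_0) = 0.33×2.1/(1+1.2)×log₁₀(65.215/45.949)
    = 0.315 × 0.15207 = 0.0479 m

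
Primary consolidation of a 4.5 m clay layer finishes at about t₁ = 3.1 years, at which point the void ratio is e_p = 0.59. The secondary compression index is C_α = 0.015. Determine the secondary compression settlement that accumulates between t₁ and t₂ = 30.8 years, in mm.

Secondary compression: S_s = C_α·H/(1+e_p)·log₁₀(t₂/t₁)
S_s = 0.015×4.5/(1+0.59)×log₁₀(30.8/3.1)
    = 0.04245 × 0.9972 = 0.04233 m

S_s ≈ 42.3 mm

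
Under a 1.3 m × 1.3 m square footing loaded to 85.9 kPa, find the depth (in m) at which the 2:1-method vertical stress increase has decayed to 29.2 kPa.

z ≈ 0.93 m

2:1 spreading — at depth z the loaded area has grown by z in each plan dimension:
qB²/(B+z)² = Δσ_z ⇒ z = B(√(q/Δσ_z) − 1) = 1.3×(√(85.9/29.2) − 1) = 0.9297 m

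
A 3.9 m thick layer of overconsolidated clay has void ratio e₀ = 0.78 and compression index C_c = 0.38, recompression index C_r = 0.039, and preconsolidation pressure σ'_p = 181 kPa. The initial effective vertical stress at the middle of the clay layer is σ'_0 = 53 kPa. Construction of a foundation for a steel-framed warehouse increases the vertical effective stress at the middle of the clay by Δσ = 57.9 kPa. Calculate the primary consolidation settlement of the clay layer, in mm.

Final effective stress: σ'_f = 53 + 57.9 = 110.9 kPa.
σ'_f = 110.9 ≤ σ'_p = 181 kPa, so the clay remains overconsolidated and only the recompression index applies:
S_c = C_r·H/(1+e₀)·log₁₀(σ'_f/σ'_0) = 0.039×3.9/1.78×log₁₀(110.9/53)
    = 0.085449 × 0.32066 = 0.0274 m

S_c ≈ 27.4 mm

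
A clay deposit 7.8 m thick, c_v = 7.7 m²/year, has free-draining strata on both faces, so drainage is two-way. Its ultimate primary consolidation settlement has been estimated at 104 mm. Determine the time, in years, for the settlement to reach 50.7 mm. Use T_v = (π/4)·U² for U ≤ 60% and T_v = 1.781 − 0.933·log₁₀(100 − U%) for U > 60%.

Drainage path length: H_d = H/2 = 3.9 m (double drainage).
U = S(t)/S_ult = 50.7/104 = 0.4875.
U ≤ 60%: T_v = (π/4)·U² = (π/4)×0.4875² = 0.18665.
t = T_v·H_d²/c_v = 0.18665×3.9²/7.7 = 0.3687 years.

t ≈ 0.369 years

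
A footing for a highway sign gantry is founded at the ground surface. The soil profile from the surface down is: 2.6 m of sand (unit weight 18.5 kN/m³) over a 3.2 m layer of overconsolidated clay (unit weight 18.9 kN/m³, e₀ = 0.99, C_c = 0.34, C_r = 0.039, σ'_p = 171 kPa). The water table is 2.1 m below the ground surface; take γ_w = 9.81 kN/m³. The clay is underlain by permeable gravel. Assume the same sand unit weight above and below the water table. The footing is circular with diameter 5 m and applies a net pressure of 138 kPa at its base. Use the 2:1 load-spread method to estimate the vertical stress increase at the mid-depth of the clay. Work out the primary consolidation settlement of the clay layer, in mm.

S_c ≈ 14.5 mm

Mid-depth of clay below the ground surface: z = 2.6 + 3.2/2 = 4.2 m.
Total vertical stress at mid-clay: σ_v = 18.5×2.6 + 18.9×1.6 = 78.34 kPa.
Pore pressure: u = 9.81×(4.2 − 2.1) = 20.601 kPa.
Initial effective stress: σ'_0 = σ_v − u = 78.34 − 20.601 = 57.739 kPa.
Stress increase at mid-clay by the 2:1 spreading method:
Δσ ≈ qD²/(D+z)² = 138×5²/(5+4.2)² = 40.761 kPa
Final effective stress: σ'_f = 57.739 + 40.761 = 98.5 kPa.
σ'_f = 98.5 ≤ σ'_p = 171 kPa, so the clay remains overconsolidated and only the recompression index applies:
S_c = C_r·H/(1+e₀)·log₁₀(σ'_f/σ'_0) = 0.039×3.2/1.99×log₁₀(98.5/57.739)
    = 0.062712 × 0.23197 = 0.01455 m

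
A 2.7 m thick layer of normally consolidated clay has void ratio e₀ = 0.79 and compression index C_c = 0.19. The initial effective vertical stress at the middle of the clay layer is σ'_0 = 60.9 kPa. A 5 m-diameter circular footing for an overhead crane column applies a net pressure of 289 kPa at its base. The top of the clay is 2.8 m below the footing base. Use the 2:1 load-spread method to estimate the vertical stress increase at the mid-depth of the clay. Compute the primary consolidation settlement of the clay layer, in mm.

Mid-depth of clay below the footing base: z = 2.8 + 2.7/2 = 4.15 m.
Stress increase at mid-clay by the 2:1 spreading method:
Δσ ≈ qD²/(D+z)² = 289×5²/(5+4.15)² = 86.297 kPa
Final effective stress: σ'_f = σ'_0 + Δσ = 60.9 + 86.297 = 147.2 kPa.
Normally consolidated clay, so the full stress increment lies on the virgin compression line:
S_c = C_c·H/(1+e₀)·log₁₀(σ'_f/σ'_0) = 0.19×2.7/(1+0.79)×log₁₀(147.2/60.9)
    = 0.28659 × 0.38329 = 0.1098 m

S_c ≈ 110 mm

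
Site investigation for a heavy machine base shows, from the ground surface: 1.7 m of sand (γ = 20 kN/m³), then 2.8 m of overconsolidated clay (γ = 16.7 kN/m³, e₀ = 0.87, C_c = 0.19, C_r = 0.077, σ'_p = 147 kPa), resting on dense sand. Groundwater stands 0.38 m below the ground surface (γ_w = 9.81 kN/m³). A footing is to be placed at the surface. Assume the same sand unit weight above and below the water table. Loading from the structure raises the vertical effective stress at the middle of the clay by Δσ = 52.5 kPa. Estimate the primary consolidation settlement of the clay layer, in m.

S_c ≈ 0.0499 m

Mid-depth of clay below the ground surface: z = 1.7 + 2.8/2 = 3.1 m.
Total vertical stress at mid-clay: σ_v = 20×1.7 + 16.7×1.4 = 57.38 kPa.
Pore pressure: u = 9.81×(3.1 − 0.38) = 26.683 kPa.
Initial effective stress: σ'_0 = σ_v − u = 57.38 − 26.683 = 30.697 kPa.
Final effective stress: σ'_f = 30.697 + 52.5 = 83.197 kPa.
σ'_f = 83.197 ≤ σ'_p = 147 kPa, so the clay remains overconsolidated and only the recompression index applies:
S_c = C_r·H/(1+e₀)·log₁₀(σ'_f/σ'_0) = 0.077×2.8/1.87×log₁₀(83.197/30.697)
    = 0.11529 × 0.43301 = 0.04992 m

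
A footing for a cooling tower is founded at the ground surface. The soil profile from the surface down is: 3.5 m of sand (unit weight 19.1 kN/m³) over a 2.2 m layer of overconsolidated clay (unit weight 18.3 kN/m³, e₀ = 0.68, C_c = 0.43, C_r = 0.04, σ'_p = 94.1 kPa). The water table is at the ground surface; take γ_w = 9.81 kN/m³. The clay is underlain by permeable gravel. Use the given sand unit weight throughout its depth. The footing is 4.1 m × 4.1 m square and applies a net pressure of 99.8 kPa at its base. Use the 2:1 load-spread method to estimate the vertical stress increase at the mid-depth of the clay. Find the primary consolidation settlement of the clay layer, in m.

Mid-depth of clay below the ground surface: z = 3.5 + 2.2/2 = 4.6 m.
Total vertical stress at mid-clay: σ_v = 19.1×3.5 + 18.3×1.1 = 86.98 kPa.
Pore pressure: u = 9.81×(4.6 − 0) = 45.126 kPa.
Initial effective stress: σ'_0 = σ_v − u = 86.98 − 45.126 = 41.854 kPa.
Stress increase at mid-clay by the 2:1 spreading method:
Δσ = qBL/((B+z)(L+z)) = 99.8×4.1×4.1/((4.1+4.6)(4.1+4.6)) = 22.165 kPa
Final effective stress: σ'_f = 41.854 + 22.165 = 64.019 kPa.
σ'_f = 64.019 ≤ σ'_p = 94.1 kPa, so the clay remains overconsolidated and only the recompression index applies:
S_c = C_r·H/(1+e₀)·log₁₀(σ'_f/σ'_0) = 0.04×2.2/1.68×log₁₀(64.019/41.854)
    = 0.05238 × 0.18457 = 0.009668 m

S_c ≈ 0.00967 m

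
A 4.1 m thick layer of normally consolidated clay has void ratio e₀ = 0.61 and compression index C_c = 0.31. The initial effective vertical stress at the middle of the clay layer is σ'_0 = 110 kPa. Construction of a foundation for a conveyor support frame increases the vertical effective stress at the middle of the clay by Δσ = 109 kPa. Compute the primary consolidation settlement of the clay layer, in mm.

Final effective stress: σ'_f = σ'_0 + Δσ = 110 + 109 = 219 kPa.
Normally consolidated clay, so the full stress increment lies on the virgin compression line:
S_c = C_c·H/(1+e₀)·log₁₀(σ'_f/σ'_0) = 0.31×4.1/(1+0.61)×log₁₀(219/110)
    = 0.78944 × 0.29905 = 0.2361 m

S_c ≈ 236 mm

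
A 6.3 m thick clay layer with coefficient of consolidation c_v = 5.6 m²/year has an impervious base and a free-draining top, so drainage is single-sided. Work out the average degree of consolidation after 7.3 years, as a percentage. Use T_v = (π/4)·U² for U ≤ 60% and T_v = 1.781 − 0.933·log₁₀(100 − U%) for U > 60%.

U ≈ 93.6 %

Drainage path length: H_d = H = 6.3 m (single drainage).
T_v = c_v·t/H_d² = 5.6×7.3/6.3² = 1.03.
T_v = 1.03 corresponds to the U > 60% branch:
U = 1 − 10^((1.781 − T_v)/0.933)/100 = 0.9362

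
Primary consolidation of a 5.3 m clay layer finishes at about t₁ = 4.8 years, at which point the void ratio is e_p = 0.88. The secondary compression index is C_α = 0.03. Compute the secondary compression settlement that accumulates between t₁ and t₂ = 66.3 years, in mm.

S_s ≈ 96.4 mm

Secondary compression: S_s = C_α·H/(1+e_p)·log₁₀(t₂/t₁)
S_s = 0.03×5.3/(1+0.88)×log₁₀(66.3/4.8)
    = 0.08457 × 1.14 = 0.09644 m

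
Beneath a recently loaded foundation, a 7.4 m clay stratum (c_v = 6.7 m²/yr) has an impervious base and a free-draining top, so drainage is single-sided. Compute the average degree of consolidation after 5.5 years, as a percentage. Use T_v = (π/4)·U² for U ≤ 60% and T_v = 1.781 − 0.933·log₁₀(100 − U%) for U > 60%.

U ≈ 84.6 %

Drainage path length: H_d = H = 7.4 m (single drainage).
T_v = c_v·t/H_d² = 6.7×5.5/7.4² = 0.67294.
T_v = 0.67294 corresponds to the U > 60% branch:
U = 1 − 10^((1.781 − T_v)/0.933)/100 = 0.846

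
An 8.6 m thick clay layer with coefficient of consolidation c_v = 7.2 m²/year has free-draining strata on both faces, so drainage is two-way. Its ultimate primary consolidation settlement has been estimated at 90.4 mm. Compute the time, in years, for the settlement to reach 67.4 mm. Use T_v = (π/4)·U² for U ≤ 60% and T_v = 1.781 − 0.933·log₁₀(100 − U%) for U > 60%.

Drainage path length: H_d = H/2 = 4.3 m (double drainage).
U = S(t)/S_ult = 67.4/90.4 = 0.7456.
U > 60%: T_v = 1.781 − 0.933·log₁₀(100 − 74.558) = 0.46961.
t = T_v·H_d²/c_v = 0.46961×4.3²/7.2 = 1.206 years.

t ≈ 1.21 years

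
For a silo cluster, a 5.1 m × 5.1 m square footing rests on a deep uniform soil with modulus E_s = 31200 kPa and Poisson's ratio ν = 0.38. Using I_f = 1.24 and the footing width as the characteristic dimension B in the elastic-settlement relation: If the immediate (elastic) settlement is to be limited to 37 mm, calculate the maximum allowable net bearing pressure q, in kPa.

q ≈ 213 kPa

S_e = q·B·(1−ν²)/E_s · I_f  ⇒  q = S_e·E_s / (B·(1−ν²)·I_f).
q = 0.037 × 31200 / (5.1 × 0.8556 × 1.24) = 213.4 kPa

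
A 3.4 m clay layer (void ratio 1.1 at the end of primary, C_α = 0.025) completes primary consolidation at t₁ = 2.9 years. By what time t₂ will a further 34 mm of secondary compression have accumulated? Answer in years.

S_s = C_α·H/(1+e_p)·log₁₀(t₂/t₁) ⇒ log₁₀(t₂/t₁) = S_s·(1+e_p)/(C_α·H).
log₁₀(t₂/t₁) = 0.034 × (1+1.1) / (0.025×3.4) = 0.84
t₂ = t₁ × 10^0.84 = 2.9 × 6.918 = 20.06 years

t₂ ≈ 20.1 years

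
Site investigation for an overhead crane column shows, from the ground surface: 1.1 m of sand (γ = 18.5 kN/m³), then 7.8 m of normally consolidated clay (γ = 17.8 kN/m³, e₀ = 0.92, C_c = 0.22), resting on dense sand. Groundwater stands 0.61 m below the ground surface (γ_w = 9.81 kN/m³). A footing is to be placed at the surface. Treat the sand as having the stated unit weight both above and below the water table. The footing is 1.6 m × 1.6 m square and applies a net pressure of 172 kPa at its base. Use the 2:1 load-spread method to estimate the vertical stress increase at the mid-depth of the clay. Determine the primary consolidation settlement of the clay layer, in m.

S_c ≈ 0.076 m

Mid-depth of clay below the ground surface: z = 1.1 + 7.8/2 = 5 m.
Total vertical stress at mid-clay: σ_v = 18.5×1.1 + 17.8×3.9 = 89.77 kPa.
Pore pressure: u = 9.81×(5 − 0.61) = 43.066 kPa.
Initial effective stress: σ'_0 = σ_v − u = 89.77 − 43.066 = 46.704 kPa.
Stress increase at mid-clay by the 2:1 spreading method:
Δσ = qBL/((B+z)(L+z)) = 172×1.6×1.6/((1.6+5)(1.6+5)) = 10.108 kPa
Final effective stress: σ'_f = σ'_0 + Δσ = 46.704 + 10.108 = 56.812 kPa.
Normally consolidated clay, so the full stress increment lies on the virgin compression line:
S_c = C_c·H/(1+e₀)·log₁₀(σ'_f/σ'_0) = 0.22×7.8/(1+0.92)×log₁₀(56.812/46.704)
    = 0.89375 × 0.085086 = 0.07605 m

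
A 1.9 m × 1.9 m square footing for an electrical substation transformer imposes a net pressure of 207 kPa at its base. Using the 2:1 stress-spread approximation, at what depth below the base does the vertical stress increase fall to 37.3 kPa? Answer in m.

2:1 spreading — at depth z the loaded area has grown by z in each plan dimension:
qB²/(B+z)² = Δσ_z ⇒ z = B(√(q/Δσ_z) − 1) = 1.9×(√(207/37.3) − 1) = 2.576 m

z ≈ 2.58 m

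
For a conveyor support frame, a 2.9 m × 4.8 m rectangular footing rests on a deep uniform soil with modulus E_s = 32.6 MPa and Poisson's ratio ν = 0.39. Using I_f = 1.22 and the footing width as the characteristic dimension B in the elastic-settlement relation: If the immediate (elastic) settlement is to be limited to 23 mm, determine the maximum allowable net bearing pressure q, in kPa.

E_s = 32.6 MPa = 32600 kPa.
S_e = q·B·(1−ν²)/E_s · I_f  ⇒  q = S_e·E_s / (B·(1−ν²)·I_f).
q = 0.023 × 32600 / (2.9 × 0.8479 × 1.22) = 249.9 kPa

q ≈ 250 kPa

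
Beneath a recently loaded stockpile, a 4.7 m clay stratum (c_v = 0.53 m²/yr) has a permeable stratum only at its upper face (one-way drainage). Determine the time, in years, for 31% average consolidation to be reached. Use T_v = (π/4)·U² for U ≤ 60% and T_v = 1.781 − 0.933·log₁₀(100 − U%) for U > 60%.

Drainage path length: H_d = H = 4.7 m (single drainage).
U ≤ 60%: T_v = (π/4)·U² = (π/4)×0.31² = 0.075477.
t = T_v·H_d²/c_v = 0.075477×4.7²/0.53 = 3.146 years.

t ≈ 3.15 years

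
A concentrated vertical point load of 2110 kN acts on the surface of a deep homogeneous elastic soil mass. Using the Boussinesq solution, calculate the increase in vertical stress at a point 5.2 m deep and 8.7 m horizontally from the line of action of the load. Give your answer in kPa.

Boussinesq vertical stress below a point load on an elastic half-space:
Δσ_z = 3P/(2πz²) · [1 + (r/z)²]^(−5/2)
r/z = 8.7/5.2 = 1.6731; [1+(r/z)²]^(−5/2) = 0.035545.
Δσ_z = 3×2110/(2π×5.2²) × 0.035545 = 37.258 × 0.035545 = 1.324 kPa

Δσ_z ≈ 1.32 kPa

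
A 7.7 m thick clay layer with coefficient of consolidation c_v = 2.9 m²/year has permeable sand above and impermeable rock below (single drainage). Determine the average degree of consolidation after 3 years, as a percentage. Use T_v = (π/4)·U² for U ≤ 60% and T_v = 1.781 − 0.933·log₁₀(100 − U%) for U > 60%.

Drainage path length: H_d = H = 7.7 m (single drainage).
T_v = c_v·t/H_d² = 2.9×3/7.7² = 0.14674.
T_v = 0.14674 corresponds to the U ≤ 60% branch:
U = √(4T_v/π) = 0.4322

U ≈ 43.2 %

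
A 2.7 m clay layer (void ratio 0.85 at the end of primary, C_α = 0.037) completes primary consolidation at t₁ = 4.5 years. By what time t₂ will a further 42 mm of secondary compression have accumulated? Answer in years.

t₂ ≈ 27 years

S_s = C_α·H/(1+e_p)·log₁₀(t₂/t₁) ⇒ log₁₀(t₂/t₁) = S_s·(1+e_p)/(C_α·H).
log₁₀(t₂/t₁) = 0.042 × (1+0.85) / (0.037×2.7) = 0.7778
t₂ = t₁ × 10^0.7778 = 4.5 × 5.995 = 26.98 years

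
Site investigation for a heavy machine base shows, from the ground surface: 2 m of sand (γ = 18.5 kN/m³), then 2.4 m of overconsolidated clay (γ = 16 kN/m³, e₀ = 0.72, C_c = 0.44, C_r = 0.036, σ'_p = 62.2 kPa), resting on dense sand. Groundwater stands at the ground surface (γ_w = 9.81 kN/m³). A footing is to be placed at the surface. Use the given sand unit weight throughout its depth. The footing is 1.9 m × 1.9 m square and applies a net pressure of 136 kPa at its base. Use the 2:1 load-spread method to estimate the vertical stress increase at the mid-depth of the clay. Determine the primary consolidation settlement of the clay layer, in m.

Mid-depth of clay below the ground surface: z = 2 + 2.4/2 = 3.2 m.
Total vertical stress at mid-clay: σ_v = 18.5×2 + 16×1.2 = 56.2 kPa.
Pore pressure: u = 9.81×(3.2 − 0) = 31.392 kPa.
Initial effective stress: σ'_0 = σ_v − u = 56.2 − 31.392 = 24.808 kPa.
Stress increase at mid-clay by the 2:1 spreading method:
Δσ = qBL/((B+z)(L+z)) = 136×1.9×1.9/((1.9+3.2)(1.9+3.2)) = 18.876 kPa
Final effective stress: σ'_f = 24.808 + 18.876 = 43.684 kPa.
σ'_f = 43.684 ≤ σ'_p = 62.2 kPa, so the clay remains overconsolidated and only the recompression index applies:
S_c = C_r·H/(1+e₀)·log₁₀(σ'_f/σ'_0) = 0.036×2.4/1.72×log₁₀(43.684/24.808)
    = 0.050231 × 0.24573 = 0.01234 m

S_c ≈ 0.0123 m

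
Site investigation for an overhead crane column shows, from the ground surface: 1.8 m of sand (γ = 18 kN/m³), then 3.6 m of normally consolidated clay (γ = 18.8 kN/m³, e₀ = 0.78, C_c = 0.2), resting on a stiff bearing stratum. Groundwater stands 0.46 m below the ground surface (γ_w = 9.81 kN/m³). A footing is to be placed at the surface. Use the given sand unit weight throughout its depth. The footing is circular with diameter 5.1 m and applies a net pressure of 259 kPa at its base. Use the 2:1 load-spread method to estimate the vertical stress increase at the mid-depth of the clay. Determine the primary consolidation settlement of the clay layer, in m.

Mid-depth of clay below the ground surface: z = 1.8 + 3.6/2 = 3.6 m.
Total vertical stress at mid-clay: σ_v = 18×1.8 + 18.8×1.8 = 66.24 kPa.
Pore pressure: u = 9.81×(3.6 − 0.46) = 30.803 kPa.
Initial effective stress: σ'_0 = σ_v − u = 66.24 − 30.803 = 35.437 kPa.
Stress increase at mid-clay by the 2:1 spreading method:
Δσ ≈ qD²/(D+z)² = 259×5.1²/(5.1+3.6)² = 89.002 kPa
Final effective stress: σ'_f = σ'_0 + Δσ = 35.437 + 89.002 = 124.44 kPa.
Normally consolidated clay, so the full stress increment lies on the virgin compression line:
S_c = C_c·H/(1+e₀)·log₁₀(σ'_f/σ'_0) = 0.2×3.6/(1+0.78)×log₁₀(124.44/35.437)
    = 0.40449 × 0.5455 = 0.2206 m

S_c ≈ 0.221 m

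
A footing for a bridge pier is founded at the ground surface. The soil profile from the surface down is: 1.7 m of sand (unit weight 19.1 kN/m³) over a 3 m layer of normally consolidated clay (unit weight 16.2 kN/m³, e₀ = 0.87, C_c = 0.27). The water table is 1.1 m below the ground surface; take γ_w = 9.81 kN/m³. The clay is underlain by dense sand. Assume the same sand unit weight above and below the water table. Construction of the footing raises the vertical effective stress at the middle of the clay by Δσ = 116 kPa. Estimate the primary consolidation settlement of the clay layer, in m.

Mid-depth of clay below the ground surface: z = 1.7 + 3/2 = 3.2 m.
Total vertical stress at mid-clay: σ_v = 19.1×1.7 + 16.2×1.5 = 56.77 kPa.
Pore pressure: u = 9.81×(3.2 − 1.1) = 20.601 kPa.
Initial effective stress: σ'_0 = σ_v − u = 56.77 − 20.601 = 36.169 kPa.
Final effective stress: σ'_f = σ'_0 + Δσ = 36.169 + 116 = 152.17 kPa.
Normally consolidated clay, so the full stress increment lies on the virgin compression line:
S_c = C_c·H/(1+e₀)·log₁₀(σ'_f/σ'_0) = 0.27×3/(1+0.87)×log₁₀(152.17/36.169)
    = 0.43316 × 0.62399 = 0.2703 m

S_c ≈ 0.27 m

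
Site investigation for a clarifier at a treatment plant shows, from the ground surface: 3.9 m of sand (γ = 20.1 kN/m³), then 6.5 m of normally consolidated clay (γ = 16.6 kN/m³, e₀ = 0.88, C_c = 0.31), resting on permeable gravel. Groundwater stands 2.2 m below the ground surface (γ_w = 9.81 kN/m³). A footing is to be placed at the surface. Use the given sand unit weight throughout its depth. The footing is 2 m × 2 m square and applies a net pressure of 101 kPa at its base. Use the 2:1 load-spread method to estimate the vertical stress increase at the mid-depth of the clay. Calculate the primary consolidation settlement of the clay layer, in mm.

Mid-depth of clay below the ground surface: z = 3.9 + 6.5/2 = 7.15 m.
Total vertical stress at mid-clay: σ_v = 20.1×3.9 + 16.6×3.25 = 132.34 kPa.
Pore pressure: u = 9.81×(7.15 − 2.2) = 48.56 kPa.
Initial effective stress: σ'_0 = σ_v − u = 132.34 − 48.56 = 83.78 kPa.
Stress increase at mid-clay by the 2:1 spreading method:
Δσ = qBL/((B+z)(L+z)) = 101×2×2/((2+7.15)(2+7.15)) = 4.8255 kPa
Final effective stress: σ'_f = σ'_0 + Δσ = 83.78 + 4.8255 = 88.606 kPa.
Normally consolidated clay, so the full stress increment lies on the virgin compression line:
S_c = C_c·H/(1+e₀)·log₁₀(σ'_f/σ'_0) = 0.31×6.5/(1+0.88)×log₁₀(88.606/83.78)
    = 1.0718 × 0.024323 = 0.02607 m

S_c ≈ 26.1 mm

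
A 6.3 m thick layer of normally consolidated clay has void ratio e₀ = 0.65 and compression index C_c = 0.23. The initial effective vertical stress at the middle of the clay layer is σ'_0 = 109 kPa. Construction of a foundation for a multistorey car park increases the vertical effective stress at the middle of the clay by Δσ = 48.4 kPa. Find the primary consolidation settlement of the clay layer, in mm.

Final effective stress: σ'_f = σ'_0 + Δσ = 109 + 48.4 = 157.4 kPa.
Normally consolidated clay, so the full stress increment lies on the virgin compression line:
S_c = C_c·H/(1+e₀)·log₁₀(σ'_f/σ'_0) = 0.23×6.3/(1+0.65)×log₁₀(157.4/109)
    = 0.87818 × 0.15958 = 0.1401 m

S_c ≈ 140 mm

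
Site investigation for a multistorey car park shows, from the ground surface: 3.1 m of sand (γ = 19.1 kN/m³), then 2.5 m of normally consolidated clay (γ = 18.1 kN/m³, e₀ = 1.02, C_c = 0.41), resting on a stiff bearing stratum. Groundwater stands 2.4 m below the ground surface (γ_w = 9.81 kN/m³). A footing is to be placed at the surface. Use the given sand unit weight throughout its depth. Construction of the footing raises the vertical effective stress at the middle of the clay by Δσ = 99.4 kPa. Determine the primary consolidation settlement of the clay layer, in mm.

Mid-depth of clay below the ground surface: z = 3.1 + 2.5/2 = 4.35 m.
Total vertical stress at mid-clay: σ_v = 19.1×3.1 + 18.1×1.25 = 81.835 kPa.
Pore pressure: u = 9.81×(4.35 − 2.4) = 19.13 kPa.
Initial effective stress: σ'_0 = σ_v − u = 81.835 − 19.13 = 62.705 kPa.
Final effective stress: σ'_f = σ'_0 + Δσ = 62.705 + 99.4 = 162.11 kPa.
Normally consolidated clay, so the full stress increment lies on the virgin compression line:
S_c = C_c·H/(1+e₀)·log₁₀(σ'_f/σ'_0) = 0.41×2.5/(1+1.02)×log₁₀(162.11/62.705)
    = 0.50743 × 0.41251 = 0.2093 m

S_c ≈ 209 mm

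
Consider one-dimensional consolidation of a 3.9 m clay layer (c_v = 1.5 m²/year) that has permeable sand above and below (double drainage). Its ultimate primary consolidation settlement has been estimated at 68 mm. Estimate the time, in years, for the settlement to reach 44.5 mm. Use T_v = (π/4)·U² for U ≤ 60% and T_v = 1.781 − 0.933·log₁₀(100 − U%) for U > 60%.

Drainage path length: H_d = H/2 = 1.95 m (double drainage).
U = S(t)/S_ult = 44.5/68 = 0.6544.
U > 60%: T_v = 1.781 − 0.933·log₁₀(100 − 65.441) = 0.34552.
t = T_v·H_d²/c_v = 0.34552×1.95²/1.5 = 0.8759 years.

t ≈ 0.876 years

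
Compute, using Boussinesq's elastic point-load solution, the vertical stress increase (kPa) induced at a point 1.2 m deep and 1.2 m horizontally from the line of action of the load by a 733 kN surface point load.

Δσ_z ≈ 43 kPa

Boussinesq vertical stress below a point load on an elastic half-space:
Δσ_z = 3P/(2πz²) · [1 + (r/z)²]^(−5/2)
r/z = 1.2/1.2 = 1; [1+(r/z)²]^(−5/2) = 0.17678.
Δσ_z = 3×733/(2π×1.2²) × 0.17678 = 243.04 × 0.17678 = 42.96 kPa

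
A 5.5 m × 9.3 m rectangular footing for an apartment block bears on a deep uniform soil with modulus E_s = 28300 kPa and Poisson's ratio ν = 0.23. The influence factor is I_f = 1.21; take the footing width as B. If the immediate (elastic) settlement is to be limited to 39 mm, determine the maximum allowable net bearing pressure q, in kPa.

S_e = q·B·(1−ν²)/E_s · I_f  ⇒  q = S_e·E_s / (B·(1−ν²)·I_f).
q = 0.039 × 28300 / (5.5 × 0.9471 × 1.21) = 175.1 kPa

q ≈ 175 kPa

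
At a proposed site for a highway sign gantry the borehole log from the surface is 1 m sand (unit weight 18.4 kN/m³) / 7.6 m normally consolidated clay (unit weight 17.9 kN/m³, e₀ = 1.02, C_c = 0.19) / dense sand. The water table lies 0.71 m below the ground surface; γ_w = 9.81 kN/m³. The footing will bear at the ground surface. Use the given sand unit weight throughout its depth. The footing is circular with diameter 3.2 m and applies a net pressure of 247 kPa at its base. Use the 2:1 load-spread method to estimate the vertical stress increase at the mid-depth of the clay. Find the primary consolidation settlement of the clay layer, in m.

S_c ≈ 0.192 m

Mid-depth of clay below the ground surface: z = 1 + 7.6/2 = 4.8 m.
Total vertical stress at mid-clay: σ_v = 18.4×1 + 17.9×3.8 = 86.42 kPa.
Pore pressure: u = 9.81×(4.8 − 0.71) = 40.123 kPa.
Initial effective stress: σ'_0 = σ_v − u = 86.42 − 40.123 = 46.297 kPa.
Stress increase at mid-clay by the 2:1 spreading method:
Δσ ≈ qD²/(D+z)² = 247×3.2²/(3.2+4.8)² = 39.52 kPa
Final effective stress: σ'_f = σ'_0 + Δσ = 46.297 + 39.52 = 85.817 kPa.
Normally consolidated clay, so the full stress increment lies on the virgin compression line:
S_c = C_c·H/(1+e₀)·log₁₀(σ'_f/σ'_0) = 0.19×7.6/(1+1.02)×log₁₀(85.817/46.297)
    = 0.71485 × 0.26802 = 0.1916 m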